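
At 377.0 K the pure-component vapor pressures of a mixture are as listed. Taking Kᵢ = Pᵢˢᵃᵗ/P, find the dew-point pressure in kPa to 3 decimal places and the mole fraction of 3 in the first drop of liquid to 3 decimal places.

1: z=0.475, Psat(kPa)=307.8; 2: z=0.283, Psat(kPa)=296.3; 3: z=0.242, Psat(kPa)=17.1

Pdew = 60.059 kPa, x_3 = 0.850

At the dew point ψ → 1, so Σzᵢ/Kᵢ = 1 with Kᵢ = Pᵢˢᵃᵗ/P ⇒ 1/P = Σzᵢ/Pᵢˢᵃᵗ.
1/P = 0.475/307.8 + 0.283/296.3 + 0.242/17.1 = 0.016650 ⇒ P = 60.059 kPa
xᵢ = zᵢP/Pᵢˢᵃᵗ ⇒ x_3 = 0.242·60.059/17.1 = 0.850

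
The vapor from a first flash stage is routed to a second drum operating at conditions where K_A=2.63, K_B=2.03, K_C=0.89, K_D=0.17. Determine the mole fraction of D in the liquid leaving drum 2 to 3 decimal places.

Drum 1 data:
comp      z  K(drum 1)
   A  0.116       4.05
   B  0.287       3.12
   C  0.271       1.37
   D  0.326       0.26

Drum 1:
Let ψ₁ = V/F and solve Σ zᵢ(Kᵢ−1)/(1+ψ₁(Kᵢ−1)) = 0.
Feasibility: ΣzᵢKᵢ = 1.821, Σzᵢ/Kᵢ = 1.572 — both > 1, two phases present.
Newton–Raphson from ψ₁ = 0.5:
  ψ₁ = 0.500: g = 0.1372, g' = -0.949 → ψ₁ = 0.644
  ψ₁ = 0.644: g = -0.0038, g' = -1.030 → ψ₁ = 0.641
Converged at ψ₁ = 0.641.
Drum-1 compositions:
  A: x = 0.039, y = 0.159
  B: x = 0.122, y = 0.380
  C: x = 0.219, y = 0.300
  D: x = 0.620, y = 0.161
Drum-2 feed = drum-1 vapor: z₂ = (0.1590, 0.3797, 0.3001, 0.1612).
Drum 2:
Rachford–Rice: g(ψ₂) = Σ zᵢ(Kᵢ−1)/(1+ψ₂(Kᵢ−1)) = 0.
Check two-phase: ΣzᵢKᵢ = 1.483 > 1 and Σzᵢ/Kᵢ = 1.533 > 1, so g(0) = 0.483 > 0 and g(1) = -0.533 < 0.
Newton–Raphson from ψ₂ = 0.32:
  ψ₂ = 0.320: g = 0.2481, g' = -0.620 → ψ₂ = 0.720
  ψ₂ = 0.720: g = -0.0246, g' = -0.912 → ψ₂ = 0.693
  ψ₂ = 0.693: g = -0.0009, g' = -0.850 → ψ₂ = 0.692
Converged at ψ₂ = 0.692.
  A: x = 0.075, y = 0.197
  B: x = 0.222, y = 0.450
  C: x = 0.325, y = 0.289
  D: x = 0.379, y = 0.064

x_D (drum 2) = 0.379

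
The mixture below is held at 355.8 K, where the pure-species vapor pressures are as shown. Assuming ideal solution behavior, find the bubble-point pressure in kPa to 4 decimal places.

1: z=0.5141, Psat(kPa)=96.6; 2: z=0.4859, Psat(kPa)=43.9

At the bubble point ψ → 0, so ΣzᵢKᵢ = 1 with Kᵢ = Pᵢˢᵃᵗ/P ⇒ P = ΣzᵢPᵢˢᵃᵗ.
P = 0.5141·96.6 + 0.4859·43.9 = 70.9931 kPa

Pbub = 70.9931 kPa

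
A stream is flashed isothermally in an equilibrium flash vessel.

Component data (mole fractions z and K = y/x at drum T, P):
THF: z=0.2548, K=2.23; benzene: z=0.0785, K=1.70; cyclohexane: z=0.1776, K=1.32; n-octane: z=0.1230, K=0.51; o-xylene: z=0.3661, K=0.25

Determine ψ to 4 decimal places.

Let ψ = V/F and solve Σ zᵢ(Kᵢ−1)/(1+ψ(Kᵢ−1)) = 0.
Feasibility: ΣzᵢKᵢ = 1.0903, Σzᵢ/Kᵢ = 2.0006 — both > 1, two phases present.
Iterate (Newton) starting at ψ = 0.5:
  ψ = 0.5000: g = -0.23539, g' = -0.7614 → ψ = 0.1908
  ψ = 0.1908: g = -0.03107, g' = -0.6153 → ψ = 0.1404
  ψ = 0.1404: g = 0.00009, g' = -0.6202 → ψ = 0.1405
Converged at ψ = 0.1405.

ψ = 0.1405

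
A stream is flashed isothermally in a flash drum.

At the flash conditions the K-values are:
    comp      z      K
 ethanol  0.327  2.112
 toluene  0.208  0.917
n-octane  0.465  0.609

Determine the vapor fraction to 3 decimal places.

Rachford–Rice: g(ψ) = Σ zᵢ(Kᵢ−1)/(1+ψ(Kᵢ−1)) = 0.
Feasibility: ΣzᵢKᵢ = 1.165, Σzᵢ/Kᵢ = 1.145 — both > 1, two phases present.
Iterate (Newton) starting at ψ = 0.5:
  ψ = 0.500: g = -0.0103, g' = -0.278 → ψ = 0.463
Converged at ψ = 0.463.

ψ = 0.463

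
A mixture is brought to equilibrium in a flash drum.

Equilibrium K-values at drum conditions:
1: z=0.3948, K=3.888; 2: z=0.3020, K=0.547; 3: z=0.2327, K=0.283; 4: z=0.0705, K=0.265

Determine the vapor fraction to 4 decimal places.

ψ = 0.4502

Rachford–Rice: g(ψ) = Σ zᵢ(Kᵢ−1)/(1+ψ(Kᵢ−1)) = 0.
Check two-phase: ΣzᵢKᵢ = 1.7847 > 1 and Σzᵢ/Kᵢ = 1.7419 > 1, so g(0) = 0.7847 > 0 and g(1) = -0.7419 < 0.
Newton–Raphson from ψ = 0.5:
  ψ = 0.5000: g = -0.05236, g' = -1.0408 → ψ = 0.4497
  ψ = 0.4497: g = 0.00056, g' = -1.0664 → ψ = 0.4502
Converged at ψ = 0.4502.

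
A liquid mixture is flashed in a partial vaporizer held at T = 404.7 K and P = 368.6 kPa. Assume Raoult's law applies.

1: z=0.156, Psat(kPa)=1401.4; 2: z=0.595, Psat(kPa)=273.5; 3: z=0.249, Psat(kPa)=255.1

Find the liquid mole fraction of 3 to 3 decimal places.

x_3 = 0.272

Raoult's law: Kᵢ = Pᵢˢᵃᵗ/P = Pᵢˢᵃᵗ/368.6.
  K_1 = 1401.4/368.6 = 3.80195, K_2 = 273.5/368.6 = 0.74200, K_3 = 255.1/368.6 = 0.69208
Let β = V/F and solve Σ zᵢ(Kᵢ−1)/(1+β(Kᵢ−1)) = 0.
Check two-phase: ΣzᵢKᵢ = 1.207 > 1 and Σzᵢ/Kᵢ = 1.203 > 1, so g(0) = 0.207 > 0 and g(1) = -0.203 < 0.
Newton–Raphson from β = 0.61:
  β = 0.610: g = -0.1152, g' = -0.258 → β = 0.164
  β = 0.164: g = 0.0584, g' = -0.644 → β = 0.255
  β = 0.255: g = 0.0076, g' = -0.490 → β = 0.270
Converged at β = 0.270.
Compositions from xᵢ = zᵢ/(1+β(Kᵢ−1)), yᵢ = Kᵢxᵢ:
  1: x = 0.089, y = 0.337
  2: x = 0.640, y = 0.475
  3: x = 0.272, y = 0.188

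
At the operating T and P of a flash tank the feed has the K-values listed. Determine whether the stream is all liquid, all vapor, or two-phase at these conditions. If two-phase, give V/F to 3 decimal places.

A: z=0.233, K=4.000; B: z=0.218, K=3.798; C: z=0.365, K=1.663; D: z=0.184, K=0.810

ΣzᵢKᵢ = 2.516; Σzᵢ/Kᵢ = 0.562.
Since Σzᵢ/Kᵢ < 1 the mixture is above its dew point — single vapor phase.

all vapor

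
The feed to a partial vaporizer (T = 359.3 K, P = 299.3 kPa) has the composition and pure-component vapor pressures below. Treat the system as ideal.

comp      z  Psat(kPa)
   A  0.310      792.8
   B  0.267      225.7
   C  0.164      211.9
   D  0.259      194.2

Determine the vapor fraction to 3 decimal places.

Raoult's law: Kᵢ = Pᵢˢᵃᵗ/P = Pᵢˢᵃᵗ/299.3.
  K_A = 792.8/299.3 = 2.64885, K_B = 225.7/299.3 = 0.75409, K_C = 211.9/299.3 = 0.70799, K_D = 194.2/299.3 = 0.64885
Let ψ = V/F and solve Σ zᵢ(Kᵢ−1)/(1+ψ(Kᵢ−1)) = 0.
Check two-phase: ΣzᵢKᵢ = 1.307 > 1 and Σzᵢ/Kᵢ = 1.102 > 1, so g(0) = 0.307 > 0 and g(1) = -0.102 < 0.
Iterate (Newton) starting at ψ = 0.5:
  ψ = 0.500: g = 0.0389, g' = -0.340 → ψ = 0.614
  ψ = 0.614: g = 0.0023, g' = -0.303 → ψ = 0.622
Converged at ψ = 0.622.

ψ = 0.622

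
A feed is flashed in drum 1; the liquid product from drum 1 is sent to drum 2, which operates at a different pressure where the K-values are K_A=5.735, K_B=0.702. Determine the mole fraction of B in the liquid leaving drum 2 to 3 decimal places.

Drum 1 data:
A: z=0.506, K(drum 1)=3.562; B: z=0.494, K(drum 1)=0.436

x_B (drum 2) = 0.941

Drum 1:
Rachford–Rice: g(ψ₁) = Σ zᵢ(Kᵢ−1)/(1+ψ₁(Kᵢ−1)) = 0.
g(0) = ΣzᵢKᵢ − 1 = 1.018 and g(1) = 1 − Σzᵢ/Kᵢ = -0.275, so a root lies in (0, 1).
Binary case is linear: z₁(K₁−1)(1+ψ₁(K₂−1)) + z₂(K₂−1)(1+ψ₁(K₁−1)) = 0
⇒ ψ₁ = [z₁(K₁−1)+z₂(K₂−1)] / [−(K₁−1)(K₂−1)] = 1.0178/1.4450 = 0.704
Drum-1 compositions:
  A: x = 0.180, y = 0.643
  B: x = 0.820, y = 0.357
Drum-2 feed = drum-1 liquid: z₂ = (0.1804, 0.8196).
Drum 2:
Material balance + equilibrium reduce to Σ zᵢ(Kᵢ−1)/(1+ψ₂(Kᵢ−1)) = 0.
Feasibility: ΣzᵢKᵢ = 1.610, Σzᵢ/Kᵢ = 1.199 — both > 1, two phases present.
Binary case is linear: z₁(K₁−1)(1+ψ₂(K₂−1)) + z₂(K₂−1)(1+ψ₂(K₁−1)) = 0
⇒ ψ₂ = [z₁(K₁−1)+z₂(K₂−1)] / [−(K₁−1)(K₂−1)] = 0.6101/1.4110 = 0.432
  A: x = 0.059, y = 0.340
  B: x = 0.941, y = 0.660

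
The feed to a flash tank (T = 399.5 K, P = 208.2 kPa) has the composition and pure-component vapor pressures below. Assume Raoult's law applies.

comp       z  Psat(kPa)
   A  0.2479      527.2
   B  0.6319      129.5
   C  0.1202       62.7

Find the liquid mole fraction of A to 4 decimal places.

x_A = 0.2194

Raoult's law: Kᵢ = Pᵢˢᵃᵗ/P = Pᵢˢᵃᵗ/208.2.
  K_A = 527.2/208.2 = 2.532181, K_B = 129.5/208.2 = 0.621998, K_C = 62.7/208.2 = 0.301153
Rachford–Rice: g(ψ) = Σ zᵢ(Kᵢ−1)/(1+ψ(Kᵢ−1)) = 0.
g(0) = ΣzᵢKᵢ − 1 = 0.0570 and g(1) = 1 − Σzᵢ/Kᵢ = -0.5130, so a root lies in (0, 1).
Newton–Raphson from ψ = 0.5:
  ψ = 0.5000: g = -0.20858, g' = -0.4626 → ψ = 0.0491
  ψ = 0.0491: g = 0.02290, g' = -0.6601 → ψ = 0.0838
  ψ = 0.0838: g = 0.00072, g' = -0.6196 → ψ = 0.0849
Converged at ψ = 0.0849.
Compositions from xᵢ = zᵢ/(1+ψ(Kᵢ−1)), yᵢ = Kᵢxᵢ:
  A: x = 0.2194, y = 0.5554
  B: x = 0.6529, y = 0.4061
  C: x = 0.1278, y = 0.0385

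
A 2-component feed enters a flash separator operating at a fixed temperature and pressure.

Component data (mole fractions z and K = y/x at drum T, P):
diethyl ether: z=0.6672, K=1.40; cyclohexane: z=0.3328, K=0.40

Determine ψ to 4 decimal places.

Let ψ = V/F and solve Σ zᵢ(Kᵢ−1)/(1+ψ(Kᵢ−1)) = 0.
Feasibility: ΣzᵢKᵢ = 1.0672, Σzᵢ/Kᵢ = 1.3086 — both > 1, two phases present.
Binary case is linear: z₁(K₁−1)(1+ψ(K₂−1)) + z₂(K₂−1)(1+ψ(K₁−1)) = 0
⇒ ψ = [z₁(K₁−1)+z₂(K₂−1)] / [−(K₁−1)(K₂−1)] = 0.06720/0.24000 = 0.2800

ψ = 0.2800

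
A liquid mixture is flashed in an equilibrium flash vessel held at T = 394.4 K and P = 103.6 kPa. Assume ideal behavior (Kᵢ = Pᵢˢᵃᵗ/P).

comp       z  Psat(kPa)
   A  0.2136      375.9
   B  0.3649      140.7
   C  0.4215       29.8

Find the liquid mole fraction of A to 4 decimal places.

Raoult's law: Kᵢ = Pᵢˢᵃᵗ/P = Pᵢˢᵃᵗ/103.6.
  K_A = 375.9/103.6 = 3.628378, K_B = 140.7/103.6 = 1.358108, K_C = 29.8/103.6 = 0.287645
Let ψ = V/F and solve Σ zᵢ(Kᵢ−1)/(1+ψ(Kᵢ−1)) = 0.
g(0) = ΣzᵢKᵢ − 1 = 0.3918 and g(1) = 1 − Σzᵢ/Kᵢ = -0.7929, so a root lies in (0, 1).
Newton–Raphson from ψ = 0.5:
  ψ = 0.5000: g = -0.11294, g' = -0.8252 → ψ = 0.3631
  ψ = 0.3631: g = -0.00215, g' = -0.8122 → ψ = 0.3605
Converged at ψ = 0.3605.
Compositions from xᵢ = zᵢ/(1+ψ(Kᵢ−1)), yᵢ = Kᵢxᵢ:
  A: x = 0.1097, y = 0.3980
  B: x = 0.3232, y = 0.4389
  C: x = 0.5671, y = 0.1631

x_A = 0.1097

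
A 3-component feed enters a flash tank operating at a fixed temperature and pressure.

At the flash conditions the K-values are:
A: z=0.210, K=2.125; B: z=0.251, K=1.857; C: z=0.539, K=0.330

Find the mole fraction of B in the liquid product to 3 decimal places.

x_B = 0.225

Material balance + equilibrium reduce to Σ zᵢ(Kᵢ−1)/(1+V/F(Kᵢ−1)) = 0.
Feasibility: ΣzᵢKᵢ = 1.090, Σzᵢ/Kᵢ = 1.867 — both > 1, two phases present.
Newton iteration, V/F⁰ = 0.44:
  V/F = 0.440: g = -0.1979, g' = -0.703 → V/F = 0.158
  V/F = 0.158: g = -0.0141, g' = -0.637 → V/F = 0.136
Converged at V/F = 0.136.
Compositions from xᵢ = zᵢ/(1+V/F(Kᵢ−1)), yᵢ = Kᵢxᵢ:
  A: x = 0.182, y = 0.387
  B: x = 0.225, y = 0.417
  C: x = 0.593, y = 0.196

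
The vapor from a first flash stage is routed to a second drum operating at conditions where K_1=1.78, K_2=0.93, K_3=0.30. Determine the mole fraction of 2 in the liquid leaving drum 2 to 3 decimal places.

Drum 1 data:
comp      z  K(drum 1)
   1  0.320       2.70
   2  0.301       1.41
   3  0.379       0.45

Drum 1:
Newton iteration, ψ₁⁰ = 0.53:
  ψ₁ = 0.530: g = 0.0933, g' = -0.518 → ψ₁ = 0.710
Converged at ψ₁ = 0.710.
Drum-1 compositions:
  1: x = 0.145, y = 0.391
  2: x = 0.233, y = 0.329
  3: x = 0.622, y = 0.280
Drum-2 feed = drum-1 vapor: z₂ = (0.3914, 0.3287, 0.2799).
Drum 2:
Newton iteration, ψ₂⁰ = 0.43:
  ψ₂ = 0.430: g = -0.0753, g' = -0.416 → ψ₂ = 0.249
  ψ₂ = 0.249: g = -0.0049, g' = -0.370 → ψ₂ = 0.235
Converged at ψ₂ = 0.235.
  1: x = 0.331, y = 0.589
  2: x = 0.334, y = 0.311
  3: x = 0.335, y = 0.101

x_2 (drum 2) = 0.334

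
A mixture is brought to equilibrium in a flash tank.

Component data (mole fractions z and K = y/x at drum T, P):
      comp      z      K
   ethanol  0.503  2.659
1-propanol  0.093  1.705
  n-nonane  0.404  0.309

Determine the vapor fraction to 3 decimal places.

ψ = 0.586

Rachford–Rice: g(ψ) = Σ zᵢ(Kᵢ−1)/(1+ψ(Kᵢ−1)) = 0.
Feasibility: ΣzᵢKᵢ = 1.621, Σzᵢ/Kᵢ = 1.551 — both > 1, two phases present.
Newton–Raphson from ψ = 0.5:
  ψ = 0.500: g = 0.0781, g' = -0.889 → ψ = 0.588
  ψ = 0.588: g = -0.0013, g' = -0.925 → ψ = 0.586
Converged at ψ = 0.586.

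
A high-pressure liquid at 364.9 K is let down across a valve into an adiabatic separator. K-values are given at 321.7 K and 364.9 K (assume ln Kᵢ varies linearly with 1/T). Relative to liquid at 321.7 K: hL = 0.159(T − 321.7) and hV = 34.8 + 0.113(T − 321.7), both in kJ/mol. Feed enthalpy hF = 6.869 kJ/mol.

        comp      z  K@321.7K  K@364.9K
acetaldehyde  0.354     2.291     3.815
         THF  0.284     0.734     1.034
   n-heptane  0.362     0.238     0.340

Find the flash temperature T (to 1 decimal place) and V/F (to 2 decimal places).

Adiabatic flash: solve Rachford–Rice at each trial T, then check hF = ψ·hV(T) + (1−ψ)·hL(T).
  T = 321.7 K: K = (2.291, 0.734, 0.238), RR gives ψ = 0.140, H_out = 4.862 kJ/mol
  T = 364.9 K: K = (3.815, 1.034, 0.340), RR gives ψ = 0.581, H_out = 25.935 kJ/mol
  T = 343.3 K: K = (3.004, 0.881, 0.288), RR gives ψ = 0.397, H_out = 16.855 kJ/mol
  T = 332.5 K: K = (2.635, 0.806, 0.262), RR gives ψ = 0.283, H_out = 11.430 kJ/mol
  T = 327.1 K: K = (2.460, 0.770, 0.250), RR gives ψ = 0.216, H_out = 8.332 kJ/mol
  T = 324.4 K: K = (2.375, 0.752, 0.244), RR gives ψ = 0.179, H_out = 6.651 kJ/mol
  T = 325.8 K: K = (2.419, 0.761, 0.247), RR gives ψ = 0.199, H_out = 7.535 kJ/mol
Linear interpolation between T = 324.4 (H_out = 6.651) and T = 325.8 (H_out = 7.535) on hF = 6.869 gives T ≈ 324.7 K, at which ψ = 0.18.

T = 324.7 K, V/F = 0.18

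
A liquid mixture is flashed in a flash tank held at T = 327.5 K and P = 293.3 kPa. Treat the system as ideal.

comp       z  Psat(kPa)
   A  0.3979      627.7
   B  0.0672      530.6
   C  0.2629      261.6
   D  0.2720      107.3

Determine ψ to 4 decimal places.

Raoult's law: Kᵢ = Pᵢˢᵃᵗ/P = Pᵢˢᵃᵗ/293.3.
  K_A = 627.7/293.3 = 2.140130, K_B = 530.6/293.3 = 1.809069, K_C = 261.6/293.3 = 0.891920, K_D = 107.3/293.3 = 0.365837
Let ψ = V/F and solve Σ zᵢ(Kᵢ−1)/(1+ψ(Kᵢ−1)) = 0.
Check two-phase: ΣzᵢKᵢ = 1.3071 > 1 and Σzᵢ/Kᵢ = 1.2613 > 1, so g(0) = 0.3071 > 0 and g(1) = -0.2613 < 0.
Newton iteration, ψ⁰ = 0.5:
  ψ = 0.5000: g = 0.04503, g' = -0.4701 → ψ = 0.5958
  ψ = 0.5958: g = -0.00078, g' = -0.4895 → ψ = 0.5942
Converged at ψ = 0.5942.

ψ = 0.5942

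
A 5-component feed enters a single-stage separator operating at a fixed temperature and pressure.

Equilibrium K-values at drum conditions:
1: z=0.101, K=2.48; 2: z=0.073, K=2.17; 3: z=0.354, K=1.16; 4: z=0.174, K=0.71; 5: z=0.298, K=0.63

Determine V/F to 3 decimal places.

Iterate (Newton) starting at V/F = 0.46:
  V/F = 0.460: g = 0.0061, g' = -0.207 → V/F = 0.490
Converged at V/F = 0.490.

V/F = 0.490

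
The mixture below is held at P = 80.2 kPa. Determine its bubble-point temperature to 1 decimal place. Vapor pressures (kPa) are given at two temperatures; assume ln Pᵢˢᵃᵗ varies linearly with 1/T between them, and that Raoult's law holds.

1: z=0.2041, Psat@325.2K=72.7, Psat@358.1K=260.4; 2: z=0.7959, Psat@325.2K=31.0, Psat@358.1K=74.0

T = 347.0 K

Bubble-point temperature: ΣzᵢPᵢˢᵃᵗ(T) = P. Interpolate ln Pᵢˢᵃᵗ = aᵢ + bᵢ/T.
  T = 325.2 K: ΣzᵢPᵢˢᵃᵗ = 39.51 kPa
  T = 358.1 K: ΣzᵢPᵢˢᵃᵗ = 112.04 kPa
  T = 341.6 K: ΣzᵢPᵢˢᵃᵗ = 67.78 kPa
  T = 349.9 K: ΣzᵢPᵢˢᵃᵗ = 87.69 kPa
  T = 345.8 K: ΣzᵢPᵢˢᵃᵗ = 77.31 kPa
  T = 347.9 K: ΣzᵢPᵢˢᵃᵗ = 82.49 kPa
Interpolating between 345.8 K and 347.9 K gives T ≈ 347.0 K.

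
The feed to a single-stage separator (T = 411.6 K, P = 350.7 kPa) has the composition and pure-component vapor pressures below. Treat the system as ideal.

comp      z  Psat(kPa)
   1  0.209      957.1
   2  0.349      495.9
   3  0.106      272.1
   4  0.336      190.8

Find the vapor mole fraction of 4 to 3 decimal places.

Raoult's law: Kᵢ = Pᵢˢᵃᵗ/P = Pᵢˢᵃᵗ/350.7.
  K_1 = 957.1/350.7 = 2.72911, K_2 = 495.9/350.7 = 1.41403, K_3 = 272.1/350.7 = 0.77588, K_4 = 190.8/350.7 = 0.54405
Rachford–Rice: g(ψ) = Σ zᵢ(Kᵢ−1)/(1+ψ(Kᵢ−1)) = 0.
Check two-phase: ΣzᵢKᵢ = 1.329 > 1 and Σzᵢ/Kᵢ = 1.078 > 1, so g(0) = 0.329 > 0 and g(1) = -0.078 < 0.
Newton–Raphson from ψ = 0.5:
  ψ = 0.500: g = 0.0883, g' = -0.345 → ψ = 0.756
  ψ = 0.756: g = 0.0042, g' = -0.322 → ψ = 0.769
Converged at ψ = 0.769.
Compositions from xᵢ = zᵢ/(1+ψ(Kᵢ−1)), yᵢ = Kᵢxᵢ:
  1: x = 0.090, y = 0.245
  2: x = 0.265, y = 0.374
  3: x = 0.128, y = 0.099
  4: x = 0.518, y = 0.282

y_4 = 0.282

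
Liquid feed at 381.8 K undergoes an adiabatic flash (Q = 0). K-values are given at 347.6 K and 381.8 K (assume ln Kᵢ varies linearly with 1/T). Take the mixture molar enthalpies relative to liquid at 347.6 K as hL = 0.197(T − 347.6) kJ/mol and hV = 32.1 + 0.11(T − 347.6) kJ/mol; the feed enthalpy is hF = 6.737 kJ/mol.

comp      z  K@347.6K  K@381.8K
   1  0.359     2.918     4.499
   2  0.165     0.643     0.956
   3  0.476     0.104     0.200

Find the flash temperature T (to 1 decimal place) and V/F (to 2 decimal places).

Adiabatic flash: solve Rachford–Rice at each trial T, then check hF = ψ·hV(T) + (1−ψ)·hL(T).
  T = 347.6 K: K = (2.918, 0.643, 0.104), RR gives ψ = 0.135, H_out = 4.330 kJ/mol
  T = 381.8 K: K = (4.499, 0.956, 0.200), RR gives ψ = 0.369, H_out = 17.496 kJ/mol
  T = 364.7 K: K = (3.660, 0.791, 0.146), RR gives ψ = 0.264, H_out = 11.453 kJ/mol
  T = 356.1 K: K = (3.275, 0.715, 0.124), RR gives ψ = 0.204, H_out = 8.071 kJ/mol
  T = 351.9 K: K = (3.096, 0.679, 0.114), RR gives ψ = 0.171, H_out = 6.284 kJ/mol
  T = 354.0 K: K = (3.184, 0.697, 0.119), RR gives ψ = 0.188, H_out = 7.191 kJ/mol
Linear interpolation between T = 351.9 (H_out = 6.284) and T = 354.0 (H_out = 7.191) on hF = 6.737 gives T ≈ 352.9 K, at which ψ = 0.18.

T = 352.9 K, V/F = 0.18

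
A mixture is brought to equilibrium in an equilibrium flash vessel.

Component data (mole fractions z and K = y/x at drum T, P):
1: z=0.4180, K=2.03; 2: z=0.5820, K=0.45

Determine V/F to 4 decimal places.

Rachford–Rice: g(V/F) = Σ zᵢ(Kᵢ−1)/(1+V/F(Kᵢ−1)) = 0.
Check two-phase: ΣzᵢKᵢ = 1.1104 > 1 and Σzᵢ/Kᵢ = 1.4992 > 1, so g(0) = 0.1104 > 0 and g(1) = -0.4992 < 0.
Newton–Raphson from V/F = 0.5:
  V/F = 0.5000: g = -0.15733, g' = -0.5282 → V/F = 0.2021
  V/F = 0.2021: g = -0.00378, g' = -0.5266 → V/F = 0.1949
  V/F = 0.1949: g = 0.00001, g' = -0.5284 → V/F = 0.1950
Converged at V/F = 0.1950.

V/F = 0.1950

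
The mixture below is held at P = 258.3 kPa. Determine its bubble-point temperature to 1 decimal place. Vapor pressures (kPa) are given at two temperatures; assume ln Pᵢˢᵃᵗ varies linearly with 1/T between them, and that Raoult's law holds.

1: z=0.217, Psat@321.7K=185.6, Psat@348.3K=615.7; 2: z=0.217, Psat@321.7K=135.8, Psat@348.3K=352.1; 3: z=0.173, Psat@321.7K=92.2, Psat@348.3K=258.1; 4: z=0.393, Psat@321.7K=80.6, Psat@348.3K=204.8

T = 341.3 K

Bubble-point temperature: ΣzᵢPᵢˢᵃᵗ(T) = P. Interpolate ln Pᵢˢᵃᵗ = aᵢ + bᵢ/T.
  T = 321.7 K: ΣzᵢPᵢˢᵃᵗ = 117.37 kPa
  T = 348.3 K: ΣzᵢPᵢˢᵃᵗ = 335.15 kPa
  T = 335.0 K: ΣzᵢPᵢˢᵃᵗ = 202.15 kPa
  T = 341.6 K: ΣzᵢPᵢˢᵃᵗ = 260.97 kPa
  T = 338.3 K: ΣzᵢPᵢˢᵃᵗ = 229.95 kPa
  T = 340.0 K: ΣzᵢPᵢˢᵃᵗ = 245.51 kPa
Interpolating between 340.0 K and 341.6 K gives T ≈ 341.3 K.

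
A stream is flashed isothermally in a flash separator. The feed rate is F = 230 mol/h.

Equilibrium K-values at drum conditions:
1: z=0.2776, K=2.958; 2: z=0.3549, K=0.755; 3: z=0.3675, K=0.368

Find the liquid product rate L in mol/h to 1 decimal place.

L = 173.6 mol/h

Newton–Raphson from V/F = 0.59:
  V/F = 0.5900: g = -0.21981, g' = -0.6315 → V/F = 0.2419
  V/F = 0.2419: g = 0.00223, g' = -0.7187 → V/F = 0.2450
Converged at V/F = 0.2450.
Then V = V/F·F = 0.2450·230 = 56.4 mol/h and L = F − V = 173.6 mol/h.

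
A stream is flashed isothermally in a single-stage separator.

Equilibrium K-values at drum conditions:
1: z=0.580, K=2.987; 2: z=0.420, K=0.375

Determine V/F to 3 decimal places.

Material balance + equilibrium reduce to Σ zᵢ(Kᵢ−1)/(1+V/F(Kᵢ−1)) = 0.
Check two-phase: ΣzᵢKᵢ = 1.890 > 1 and Σzᵢ/Kᵢ = 1.314 > 1, so g(0) = 0.890 > 0 and g(1) = -0.314 < 0.
Iterate (Newton) starting at V/F = 0.5:
  V/F = 0.500: g = 0.1963, g' = -0.923 → V/F = 0.713
  V/F = 0.713: g = 0.0037, g' = -0.926 → V/F = 0.717
Converged at V/F = 0.717.

V/F = 0.717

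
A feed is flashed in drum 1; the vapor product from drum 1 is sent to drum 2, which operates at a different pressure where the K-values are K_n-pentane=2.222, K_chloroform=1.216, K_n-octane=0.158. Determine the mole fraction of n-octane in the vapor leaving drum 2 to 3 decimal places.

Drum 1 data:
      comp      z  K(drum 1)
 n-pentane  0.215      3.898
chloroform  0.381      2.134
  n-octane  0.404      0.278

y_n-octane (drum 2) = 0.060

Drum 1:
Newton–Raphson from ψ₁ = 0.61:
  ψ₁ = 0.610: g = -0.0408, g' = -1.079 → ψ₁ = 0.572
Converged at ψ₁ = 0.572.
Drum-1 compositions:
  n-pentane: x = 0.081, y = 0.315
  chloroform: x = 0.231, y = 0.493
  n-octane: x = 0.688, y = 0.191
Drum-2 feed = drum-1 vapor: z₂ = (0.3155, 0.4933, 0.1912).
Drum 2:
Let ψ₂ = V/F and solve Σ zᵢ(Kᵢ−1)/(1+ψ₂(Kᵢ−1)) = 0.
Check two-phase: ΣzᵢKᵢ = 1.331 > 1 and Σzᵢ/Kᵢ = 1.758 > 1, so g(0) = 0.331 > 0 and g(1) = -0.758 < 0.
Newton–Raphson from ψ₂ = 0.5:
  ψ₂ = 0.500: g = 0.0574, g' = -0.605 → ψ₂ = 0.595
  ψ₂ = 0.595: g = -0.0049, g' = -0.720 → ψ₂ = 0.588
Converged at ψ₂ = 0.588.
  n-pentane: x = 0.184, y = 0.408
  chloroform: x = 0.438, y = 0.532
  n-octane: x = 0.379, y = 0.060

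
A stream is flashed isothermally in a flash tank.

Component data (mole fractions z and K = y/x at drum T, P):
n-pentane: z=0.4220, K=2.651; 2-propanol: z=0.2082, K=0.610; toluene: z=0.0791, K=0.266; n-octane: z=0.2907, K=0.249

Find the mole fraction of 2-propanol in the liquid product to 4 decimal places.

Material balance + equilibrium reduce to Σ zᵢ(Kᵢ−1)/(1+ψ(Kᵢ−1)) = 0.
g(0) = ΣzᵢKᵢ − 1 = 0.3391 and g(1) = 1 − Σzᵢ/Kᵢ = -0.9653, so a root lies in (0, 1).
Newton iteration, ψ⁰ = 0.65:
  ψ = 0.6500: g = -0.31026, g' = -1.1061 → ψ = 0.3695
  ψ = 0.3695: g = -0.04397, g' = -0.8813 → ψ = 0.3196
  ψ = 0.3196: g = 0.00018, g' = -0.8908 → ψ = 0.3198
Converged at ψ = 0.3198.
Compositions from xᵢ = zᵢ/(1+ψ(Kᵢ−1)), yᵢ = Kᵢxᵢ:
  n-pentane: x = 0.2762, y = 0.7321
  2-propanol: x = 0.2379, y = 0.1451
  toluene: x = 0.1034, y = 0.0275
  n-octane: x = 0.3826, y = 0.0953

x_2-propanol = 0.2379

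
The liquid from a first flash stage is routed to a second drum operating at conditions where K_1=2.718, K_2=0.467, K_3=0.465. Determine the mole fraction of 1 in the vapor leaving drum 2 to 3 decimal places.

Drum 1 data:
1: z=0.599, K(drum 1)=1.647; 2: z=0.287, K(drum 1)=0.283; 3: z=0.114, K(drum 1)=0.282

y_1 (drum 2) = 0.644

Drum 1:
Material balance + equilibrium reduce to Σ zᵢ(Kᵢ−1)/(1+ψ₁(Kᵢ−1)) = 0.
g(0) = ΣzᵢKᵢ − 1 = 0.100 and g(1) = 1 − Σzᵢ/Kᵢ = -0.782, so a root lies in (0, 1).
Iterate (Newton) starting at ψ₁ = 0.5:
  ψ₁ = 0.500: g = -0.1556, g' = -0.645 → ψ₁ = 0.259
  ψ₁ = 0.259: g = -0.0211, g' = -0.495 → ψ₁ = 0.216
  ψ₁ = 0.216: g = -0.0003, g' = -0.482 → ψ₁ = 0.215
Converged at ψ₁ = 0.215.
Drum-1 compositions:
  1: x = 0.526, y = 0.866
  2: x = 0.339, y = 0.096
  3: x = 0.135, y = 0.038
Drum-2 feed = drum-1 liquid: z₂ = (0.5258, 0.3394, 0.1348).
Drum 2:
Rachford–Rice: g(ψ₂) = Σ zᵢ(Kᵢ−1)/(1+ψ₂(Kᵢ−1)) = 0.
Feasibility: ΣzᵢKᵢ = 1.650, Σzᵢ/Kᵢ = 1.210 — both > 1, two phases present.
Iterate (Newton) starting at ψ₂ = 0.5:
  ψ₂ = 0.500: g = 0.1408, g' = -0.700 → ψ₂ = 0.701
  ψ₂ = 0.701: g = 0.0055, g' = -0.664 → ψ₂ = 0.709
Converged at ψ₂ = 0.709.
  1: x = 0.237, y = 0.644
  2: x = 0.546, y = 0.255
  3: x = 0.217, y = 0.101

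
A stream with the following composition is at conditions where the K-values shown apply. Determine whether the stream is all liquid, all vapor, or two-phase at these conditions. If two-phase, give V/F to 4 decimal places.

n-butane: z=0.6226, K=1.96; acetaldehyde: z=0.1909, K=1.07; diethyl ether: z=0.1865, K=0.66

all vapor

ΣzᵢKᵢ = 1.5476; Σzᵢ/Kᵢ = 0.7786.
Since Σzᵢ/Kᵢ < 1 the mixture is above its dew point — single vapor phase.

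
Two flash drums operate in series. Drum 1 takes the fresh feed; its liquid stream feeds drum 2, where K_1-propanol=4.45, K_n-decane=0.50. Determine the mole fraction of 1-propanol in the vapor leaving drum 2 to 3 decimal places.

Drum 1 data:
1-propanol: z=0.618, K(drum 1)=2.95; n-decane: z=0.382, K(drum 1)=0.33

y_1-propanol (drum 2) = 0.563

Drum 1:
Let ψ₁ = V/F and solve Σ zᵢ(Kᵢ−1)/(1+ψ₁(Kᵢ−1)) = 0.
Feasibility: ΣzᵢKᵢ = 1.949, Σzᵢ/Kᵢ = 1.367 — both > 1, two phases present.
Binary case is linear: z₁(K₁−1)(1+ψ₁(K₂−1)) + z₂(K₂−1)(1+ψ₁(K₁−1)) = 0
⇒ ψ₁ = [z₁(K₁−1)+z₂(K₂−1)] / [−(K₁−1)(K₂−1)] = 0.9492/1.3065 = 0.726
Drum-1 compositions:
  1-propanol: x = 0.256, y = 0.754
  n-decane: x = 0.744, y = 0.246
Drum-2 feed = drum-1 liquid: z₂ = (0.2557, 0.7443).
Drum 2:
Material balance + equilibrium reduce to Σ zᵢ(Kᵢ−1)/(1+ψ₂(Kᵢ−1)) = 0.
g(0) = ΣzᵢKᵢ − 1 = 0.510 and g(1) = 1 − Σzᵢ/Kᵢ = -0.546, so a root lies in (0, 1).
Binary case is linear: z₁(K₁−1)(1+ψ₂(K₂−1)) + z₂(K₂−1)(1+ψ₂(K₁−1)) = 0
⇒ ψ₂ = [z₁(K₁−1)+z₂(K₂−1)] / [−(K₁−1)(K₂−1)] = 0.5101/1.7250 = 0.296
  1-propanol: x = 0.127, y = 0.563
  n-decane: x = 0.873, y = 0.437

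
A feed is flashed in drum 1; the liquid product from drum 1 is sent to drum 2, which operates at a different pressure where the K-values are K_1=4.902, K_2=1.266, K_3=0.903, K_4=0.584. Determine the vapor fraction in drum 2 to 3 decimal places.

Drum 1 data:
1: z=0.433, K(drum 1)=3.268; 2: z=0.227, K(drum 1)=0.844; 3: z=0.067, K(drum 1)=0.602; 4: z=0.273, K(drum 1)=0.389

Drum 1:
Newton–Raphson from ψ₁ = 0.68:
  ψ₁ = 0.680: g = 0.0247, g' = -0.670 → ψ₁ = 0.717
Converged at ψ₁ = 0.717.
Drum-1 compositions:
  1: x = 0.165, y = 0.539
  2: x = 0.256, y = 0.216
  3: x = 0.094, y = 0.056
  4: x = 0.486, y = 0.189
Drum-2 feed = drum-1 liquid: z₂ = (0.1649, 0.2556, 0.0937, 0.4858).
Drum 2:
Rachford–Rice: g(ψ₂) = Σ zᵢ(Kᵢ−1)/(1+ψ₂(Kᵢ−1)) = 0.
Check two-phase: ΣzᵢKᵢ = 1.500 > 1 and Σzᵢ/Kᵢ = 1.171 > 1, so g(0) = 0.500 > 0 and g(1) = -0.171 < 0.
Newton iteration, ψ₂⁰ = 0.5:
  ψ₂ = 0.500: g = 0.0133, g' = -0.437 → ψ₂ = 0.530
  ψ₂ = 0.530: g = 0.0003, g' = -0.420 → ψ₂ = 0.531
Converged at ψ₂ = 0.531.
  1: x = 0.054, y = 0.263
  2: x = 0.224, y = 0.284
  3: x = 0.099, y = 0.089
  4: x = 0.624, y = 0.364

V/F (drum 2) = 0.531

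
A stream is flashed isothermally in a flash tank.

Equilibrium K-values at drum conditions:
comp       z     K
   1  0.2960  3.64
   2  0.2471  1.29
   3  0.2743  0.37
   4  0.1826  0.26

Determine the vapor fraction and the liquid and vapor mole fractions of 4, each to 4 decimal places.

ψ = 0.4238, x_4 = 0.2660, y_4 = 0.0692

Let ψ = V/F and solve Σ zᵢ(Kᵢ−1)/(1+ψ(Kᵢ−1)) = 0.
Check two-phase: ΣzᵢKᵢ = 1.5452 > 1 and Σzᵢ/Kᵢ = 1.7165 > 1, so g(0) = 0.5452 > 0 and g(1) = -0.7165 < 0.
Newton–Raphson from ψ = 0.34:
  ψ = 0.3400: g = 0.07657, g' = -0.9450 → ψ = 0.4210
  ψ = 0.4210: g = 0.00248, g' = -0.8919 → ψ = 0.4238
Converged at ψ = 0.4238.
Compositions from xᵢ = zᵢ/(1+ψ(Kᵢ−1)), yᵢ = Kᵢxᵢ:
  1: x = 0.1397, y = 0.5085
  2: x = 0.2201, y = 0.2839
  3: x = 0.3742, y = 0.1385
  4: x = 0.2660, y = 0.0692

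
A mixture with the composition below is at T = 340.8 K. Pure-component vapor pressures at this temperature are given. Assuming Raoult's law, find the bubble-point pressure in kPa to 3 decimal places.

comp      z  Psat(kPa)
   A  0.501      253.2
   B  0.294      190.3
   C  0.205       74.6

Pbub = 198.094 kPa

At the bubble point ψ → 0, so ΣzᵢKᵢ = 1 with Kᵢ = Pᵢˢᵃᵗ/P ⇒ P = ΣzᵢPᵢˢᵃᵗ.
P = 0.501·253.2 + 0.294·190.3 + 0.205·74.6 = 198.094 kPa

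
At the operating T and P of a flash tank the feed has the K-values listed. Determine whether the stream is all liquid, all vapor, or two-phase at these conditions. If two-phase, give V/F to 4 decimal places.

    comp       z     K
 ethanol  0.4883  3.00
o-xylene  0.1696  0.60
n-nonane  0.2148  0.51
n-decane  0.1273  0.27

two-phase, V/F = 0.6521

ΣzᵢKᵢ = 1.7106; Σzᵢ/Kᵢ = 1.3381.
Both exceed 1, so a two-phase solution exists.
Iterate (Newton) starting at ψ = 0.59:
  ψ = 0.5900: g = 0.04790, g' = -0.7688 → ψ = 0.6523
  ψ = 0.6523: g = -0.00013, g' = -0.7761 → ψ = 0.6521
Converged at ψ = 0.6521.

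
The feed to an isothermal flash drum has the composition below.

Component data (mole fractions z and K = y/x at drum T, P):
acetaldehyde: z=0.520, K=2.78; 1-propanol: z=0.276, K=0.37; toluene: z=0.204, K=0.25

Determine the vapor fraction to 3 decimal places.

ψ = 0.491

Rachford–Rice: g(ψ) = Σ zᵢ(Kᵢ−1)/(1+ψ(Kᵢ−1)) = 0.
Check two-phase: ΣzᵢKᵢ = 1.599 > 1 and Σzᵢ/Kᵢ = 1.749 > 1, so g(0) = 0.599 > 0 and g(1) = -0.749 < 0.
Newton–Raphson from ψ = 0.5:
  ψ = 0.500: g = -0.0089, g' = -0.988 → ψ = 0.491
Converged at ψ = 0.491.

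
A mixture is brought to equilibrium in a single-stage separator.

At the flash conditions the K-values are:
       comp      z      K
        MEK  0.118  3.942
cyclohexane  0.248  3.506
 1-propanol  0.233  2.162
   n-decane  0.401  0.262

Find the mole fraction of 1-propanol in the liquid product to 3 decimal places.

x_1-propanol = 0.137

Let ψ = V/F and solve Σ zᵢ(Kᵢ−1)/(1+ψ(Kᵢ−1)) = 0.
Feasibility: ΣzᵢKᵢ = 1.943, Σzᵢ/Kᵢ = 1.739 — both > 1, two phases present.
Newton iteration, ψ⁰ = 0.5:
  ψ = 0.500: g = 0.1186, g' = -1.148 → ψ = 0.603
  ψ = 0.603: g = -0.0017, g' = -1.198 → ψ = 0.602
Converged at ψ = 0.602.
Compositions from xᵢ = zᵢ/(1+ψ(Kᵢ−1)), yᵢ = Kᵢxᵢ:
  MEK: x = 0.043, y = 0.168
  cyclohexane: x = 0.099, y = 0.347
  1-propanol: x = 0.137, y = 0.296
  n-decane: x = 0.721, y = 0.189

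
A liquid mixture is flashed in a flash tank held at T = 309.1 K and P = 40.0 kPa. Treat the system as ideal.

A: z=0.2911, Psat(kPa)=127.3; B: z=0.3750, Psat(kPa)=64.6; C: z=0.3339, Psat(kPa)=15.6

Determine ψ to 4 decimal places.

ψ = 0.7834

Raoult's law: Kᵢ = Pᵢˢᵃᵗ/P = Pᵢˢᵃᵗ/40.0.
  K_A = 127.3/40.0 = 3.182500, K_B = 64.6/40.0 = 1.615000, K_C = 15.6/40.0 = 0.390000
Newton–Raphson from ψ = 0.61:
  ψ = 0.6100: g = 0.11584, g' = -0.6453 → ψ = 0.7895
  ψ = 0.7895: g = -0.00436, g' = -0.7136 → ψ = 0.7834
Converged at ψ = 0.7834.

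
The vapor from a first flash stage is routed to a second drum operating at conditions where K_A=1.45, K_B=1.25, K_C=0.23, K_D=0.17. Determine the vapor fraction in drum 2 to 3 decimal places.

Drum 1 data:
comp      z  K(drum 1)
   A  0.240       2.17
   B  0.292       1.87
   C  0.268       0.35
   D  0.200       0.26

Drum 1:
Rachford–Rice: g(ψ₁) = Σ zᵢ(Kᵢ−1)/(1+ψ₁(Kᵢ−1)) = 0.
g(0) = ΣzᵢKᵢ − 1 = 0.213 and g(1) = 1 − Σzᵢ/Kᵢ = -0.802, so a root lies in (0, 1).
Iterate (Newton) starting at ψ₁ = 0.5:
  ψ₁ = 0.500: g = -0.1388, g' = -0.763 → ψ₁ = 0.318
  ψ₁ = 0.318: g = -0.0095, g' = -0.677 → ψ₁ = 0.304
Converged at ψ₁ = 0.304.
Drum-1 compositions:
  A: x = 0.177, y = 0.384
  B: x = 0.231, y = 0.432
  C: x = 0.334, y = 0.117
  D: x = 0.258, y = 0.067
Drum-2 feed = drum-1 vapor: z₂ = (0.3842, 0.4318, 0.1169, 0.0671).
Drum 2:
Newton–Raphson from ψ₂ = 0.5:
  ψ₂ = 0.500: g = -0.0045, g' = -0.391 → ψ₂ = 0.489
  ψ₂ = 0.489: g = -0.0001, g' = -0.383 → ψ₂ = 0.488
Converged at ψ₂ = 0.488.
  A: x = 0.315, y = 0.457
  B: x = 0.385, y = 0.481
  C: x = 0.187, y = 0.043
  D: x = 0.113, y = 0.019

V/F (drum 2) = 0.488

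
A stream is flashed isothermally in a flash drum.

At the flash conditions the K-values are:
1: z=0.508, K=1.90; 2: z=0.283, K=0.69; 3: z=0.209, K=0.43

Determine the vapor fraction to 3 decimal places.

Rachford–Rice: g(ψ) = Σ zᵢ(Kᵢ−1)/(1+ψ(Kᵢ−1)) = 0.
g(0) = ΣzᵢKᵢ − 1 = 0.250 and g(1) = 1 − Σzᵢ/Kᵢ = -0.164, so a root lies in (0, 1).
Newton iteration, ψ⁰ = 0.62:
  ψ = 0.620: g = 0.0006, g' = -0.374 → ψ = 0.622
Converged at ψ = 0.622.

ψ = 0.622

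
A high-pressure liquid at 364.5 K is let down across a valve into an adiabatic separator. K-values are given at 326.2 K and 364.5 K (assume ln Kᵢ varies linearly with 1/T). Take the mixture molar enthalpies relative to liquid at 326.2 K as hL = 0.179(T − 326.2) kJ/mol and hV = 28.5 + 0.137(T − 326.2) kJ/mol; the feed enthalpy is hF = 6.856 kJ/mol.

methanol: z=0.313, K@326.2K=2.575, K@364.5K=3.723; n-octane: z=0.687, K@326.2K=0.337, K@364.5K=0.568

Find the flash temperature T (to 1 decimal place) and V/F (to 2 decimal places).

T = 338.4 K, V/F = 0.17

Adiabatic flash: solve Rachford–Rice at each trial T, then check hF = ψ·hV(T) + (1−ψ)·hL(T).
  T = 326.2 K: K = (2.575, 0.337), RR gives ψ = 0.036, H_out = 1.023 kJ/mol
  T = 364.5 K: K = (3.723, 0.568), RR gives ψ = 0.472, H_out = 19.555 kJ/mol
  T = 345.4 K: K = (3.130, 0.444), RR gives ψ = 0.241, H_out = 10.098 kJ/mol
  T = 335.8 K: K = (2.847, 0.388), RR gives ψ = 0.140, H_out = 5.646 kJ/mol
  T = 340.6 K: K = (2.987, 0.416), RR gives ψ = 0.190, H_out = 7.877 kJ/mol
  T = 338.2 K: K = (2.916, 0.402), RR gives ψ = 0.165, H_out = 6.764 kJ/mol
Linear interpolation between T = 338.2 (H_out = 6.764) and T = 340.6 (H_out = 7.877) on hF = 6.856 gives T ≈ 338.4 K, at which ψ = 0.17.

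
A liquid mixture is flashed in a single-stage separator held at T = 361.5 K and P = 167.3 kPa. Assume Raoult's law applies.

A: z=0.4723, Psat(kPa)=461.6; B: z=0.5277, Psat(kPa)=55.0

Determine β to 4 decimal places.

β = 0.4036

Raoult's law: Kᵢ = Pᵢˢᵃᵗ/P = Pᵢˢᵃᵗ/167.3.
  K_A = 461.6/167.3 = 2.759115, K_B = 55.0/167.3 = 0.328751
Material balance + equilibrium reduce to Σ zᵢ(Kᵢ−1)/(1+β(Kᵢ−1)) = 0.
Check two-phase: ΣzᵢKᵢ = 1.4766 > 1 and Σzᵢ/Kᵢ = 1.7763 > 1, so g(0) = 0.4766 > 0 and g(1) = -0.7763 < 0.
Newton–Raphson from β = 0.5:
  β = 0.5000: g = -0.09112, g' = -0.9524 → β = 0.4043
  β = 0.4043: g = -0.00065, g' = -0.9470 → β = 0.4036
Converged at β = 0.4036.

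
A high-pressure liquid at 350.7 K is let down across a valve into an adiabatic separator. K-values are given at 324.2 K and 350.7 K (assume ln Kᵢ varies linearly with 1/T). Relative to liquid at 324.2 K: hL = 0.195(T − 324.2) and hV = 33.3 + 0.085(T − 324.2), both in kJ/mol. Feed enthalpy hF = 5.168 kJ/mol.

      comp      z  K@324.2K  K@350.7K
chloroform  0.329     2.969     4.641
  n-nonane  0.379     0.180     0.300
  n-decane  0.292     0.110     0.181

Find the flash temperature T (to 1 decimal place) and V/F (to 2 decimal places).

Adiabatic flash: solve Rachford–Rice at each trial T, then check hF = ψ·hV(T) + (1−ψ)·hL(T).
  T = 324.2 K: K = (2.969, 0.180, 0.110), RR gives ψ = 0.046, H_out = 1.533 kJ/mol
  T = 350.7 K: K = (4.641, 0.300, 0.181), RR gives ψ = 0.253, H_out = 12.846 kJ/mol
  T = 337.4 K: K = (3.742, 0.234, 0.142), RR gives ψ = 0.163, H_out = 7.779 kJ/mol
  T = 330.8 K: K = (3.341, 0.206, 0.125), RR gives ψ = 0.110, H_out = 4.873 kJ/mol
  T = 334.1 K: K = (3.537, 0.220, 0.134), RR gives ψ = 0.138, H_out = 6.370 kJ/mol
  T = 332.5 K: K = (3.441, 0.213, 0.130), RR gives ψ = 0.125, H_out = 5.656 kJ/mol
Linear interpolation between T = 330.8 (H_out = 4.873) and T = 332.5 (H_out = 5.656) on hF = 5.168 gives T ≈ 331.4 K, at which ψ = 0.12.

T = 331.4 K, V/F = 0.12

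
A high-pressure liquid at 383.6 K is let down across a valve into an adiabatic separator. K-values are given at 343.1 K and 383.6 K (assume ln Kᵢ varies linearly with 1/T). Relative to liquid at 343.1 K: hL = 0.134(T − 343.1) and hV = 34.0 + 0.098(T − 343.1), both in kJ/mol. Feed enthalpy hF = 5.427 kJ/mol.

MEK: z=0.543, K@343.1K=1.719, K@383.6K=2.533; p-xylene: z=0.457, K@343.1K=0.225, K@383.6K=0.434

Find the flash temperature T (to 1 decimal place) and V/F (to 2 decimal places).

Adiabatic flash: solve Rachford–Rice at each trial T, then check hF = ψ·hV(T) + (1−ψ)·hL(T).
  T = 343.1 K: K = (1.719, 0.225), RR gives ψ = 0.065, H_out = 2.211 kJ/mol
  T = 383.6 K: K = (2.533, 0.434), RR gives ψ = 0.661, H_out = 26.946 kJ/mol
  T = 363.4 K: K = (2.110, 0.319), RR gives ψ = 0.385, H_out = 15.536 kJ/mol
  T = 353.2 K: K = (1.909, 0.269), RR gives ψ = 0.240, H_out = 9.428 kJ/mol
  T = 348.1 K: K = (1.812, 0.246), RR gives ψ = 0.157, H_out = 5.995 kJ/mol
  T = 345.6 K: K = (1.765, 0.235), RR gives ψ = 0.113, H_out = 4.166 kJ/mol
  T = 346.9 K: K = (1.790, 0.241), RR gives ψ = 0.136, H_out = 5.131 kJ/mol
Linear interpolation between T = 346.9 (H_out = 5.131) and T = 348.1 (H_out = 5.995) on hF = 5.427 gives T ≈ 347.3 K, at which ψ = 0.14.

T = 347.3 K, V/F = 0.14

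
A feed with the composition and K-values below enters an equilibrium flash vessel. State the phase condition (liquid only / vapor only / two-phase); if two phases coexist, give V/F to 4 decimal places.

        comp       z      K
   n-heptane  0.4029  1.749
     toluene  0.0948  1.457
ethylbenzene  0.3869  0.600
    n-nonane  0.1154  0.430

ΣzᵢKᵢ = 1.1246; Σzᵢ/Kᵢ = 1.2086.
Both exceed 1, so a two-phase solution exists.
Material balance + equilibrium reduce to Σ zᵢ(Kᵢ−1)/(1+ψ(Kᵢ−1)) = 0.
Iterate (Newton) starting at ψ = 0.5:
  ψ = 0.5000: g = -0.03063, g' = -0.3028 → ψ = 0.3988
  ψ = 0.3988: g = -0.00027, g' = -0.2986 → ψ = 0.3980
Converged at ψ = 0.3980.

two-phase, V/F = 0.3980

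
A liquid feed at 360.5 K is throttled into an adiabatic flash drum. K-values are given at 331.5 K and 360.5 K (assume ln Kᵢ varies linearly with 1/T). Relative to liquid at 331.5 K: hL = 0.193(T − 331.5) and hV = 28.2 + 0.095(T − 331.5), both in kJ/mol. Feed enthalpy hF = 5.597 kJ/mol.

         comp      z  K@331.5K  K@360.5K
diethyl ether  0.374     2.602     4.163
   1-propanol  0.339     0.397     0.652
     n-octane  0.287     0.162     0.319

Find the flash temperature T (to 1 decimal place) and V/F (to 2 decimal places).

Adiabatic flash: solve Rachford–Rice at each trial T, then check hF = ψ·hV(T) + (1−ψ)·hL(T).
  T = 331.5 K: K = (2.602, 0.397, 0.162), RR gives ψ = 0.134, H_out = 3.777 kJ/mol
  T = 360.5 K: K = (4.163, 0.652, 0.319), RR gives ψ = 0.521, H_out = 18.801 kJ/mol
  T = 346.0 K: K = (3.324, 0.514, 0.231), RR gives ψ = 0.330, H_out = 11.629 kJ/mol
  T = 338.8 K: K = (2.951, 0.453, 0.194), RR gives ψ = 0.237, H_out = 7.929 kJ/mol
  T = 335.1 K: K = (2.771, 0.424, 0.177), RR gives ψ = 0.187, H_out = 5.894 kJ/mol
  T = 333.3 K: K = (2.685, 0.410, 0.170), RR gives ψ = 0.161, H_out = 4.855 kJ/mol
Linear interpolation between T = 333.3 (H_out = 4.855) and T = 335.1 (H_out = 5.894) on hF = 5.597 gives T ≈ 334.6 K, at which ψ = 0.18.

T = 334.6 K, V/F = 0.18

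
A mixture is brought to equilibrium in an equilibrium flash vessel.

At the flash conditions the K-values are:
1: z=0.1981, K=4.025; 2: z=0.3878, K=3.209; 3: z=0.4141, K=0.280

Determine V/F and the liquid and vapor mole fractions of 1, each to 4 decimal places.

V/F = 0.6447, x_1 = 0.0671, y_1 = 0.2703

Material balance + equilibrium reduce to Σ zᵢ(Kᵢ−1)/(1+V/F(Kᵢ−1)) = 0.
Feasibility: ΣzᵢKᵢ = 2.1578, Σzᵢ/Kᵢ = 1.6490 — both > 1, two phases present.
Iterate (Newton) starting at V/F = 0.38:
  V/F = 0.3800: g = 0.33405, g' = -1.3585 → V/F = 0.6259
  V/F = 0.6259: g = 0.02392, g' = -1.2612 → V/F = 0.6449
  V/F = 0.6449: g = -0.00015, g' = -1.2782 → V/F = 0.6447
Converged at V/F = 0.6447.
Compositions from xᵢ = zᵢ/(1+V/F(Kᵢ−1)), yᵢ = Kᵢxᵢ:
  1: x = 0.0671, y = 0.2703
  2: x = 0.1600, y = 0.5133
  3: x = 0.7729, y = 0.2164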